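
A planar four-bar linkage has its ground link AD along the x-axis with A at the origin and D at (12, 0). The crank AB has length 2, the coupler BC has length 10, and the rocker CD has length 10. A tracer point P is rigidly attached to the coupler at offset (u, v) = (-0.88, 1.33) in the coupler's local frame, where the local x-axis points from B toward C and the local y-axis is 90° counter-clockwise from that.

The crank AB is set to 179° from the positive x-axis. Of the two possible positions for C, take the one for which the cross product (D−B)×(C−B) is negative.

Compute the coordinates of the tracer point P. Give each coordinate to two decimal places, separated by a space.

-1.66 1.59

A=(0,0), D=(12.00,0)
B = A + 2.00·(cos179°, sin179°) = (-1.9997, 0.0349)
|BD| = 13.9997
circle(B,10.00) ∩ circle(D,10.00): a=6.9999, h=7.1416
  candidates: C₊=(5.0180,7.1590) cross=99.980; C₋=(4.9823,-7.1241) cross=-99.980
  mode - wants cross < 0 → take C=(4.9823,-7.1241) (cross=-99.980)
ex = (C−B)/|BC| = (0.6982,-0.7159); ey = (0.7159,0.6982)
P = B + -0.88·ex + 1.33·ey = (-1.6620,1.5935)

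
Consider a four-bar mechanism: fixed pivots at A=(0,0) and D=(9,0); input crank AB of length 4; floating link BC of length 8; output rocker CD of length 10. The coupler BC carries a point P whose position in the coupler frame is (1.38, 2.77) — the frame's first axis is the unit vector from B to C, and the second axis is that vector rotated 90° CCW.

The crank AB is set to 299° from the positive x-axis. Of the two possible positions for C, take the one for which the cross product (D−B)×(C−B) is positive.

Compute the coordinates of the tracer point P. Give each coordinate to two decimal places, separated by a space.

-1.09 -2.85

A=(0,0), D=(9.00,0)
B = A + 4.00·(cos299°, sin299°) = (1.9392, -3.4985)
|BD| = 7.8800
circle(B,8.00) ∩ circle(D,10.00): a=1.6557, h=7.8268
  candidates: C₊=(-0.0521,4.2497) cross=61.675; C₋=(6.8977,-9.7765) cross=-61.675
  mode + wants cross > 0 → take C=(-0.0521,4.2497) (cross=61.675)
ex = (C−B)/|BC| = (-0.2489,0.9685); ey = (-0.9685,-0.2489)
P = B + 1.38·ex + 2.77·ey = (-1.0871,-2.8514)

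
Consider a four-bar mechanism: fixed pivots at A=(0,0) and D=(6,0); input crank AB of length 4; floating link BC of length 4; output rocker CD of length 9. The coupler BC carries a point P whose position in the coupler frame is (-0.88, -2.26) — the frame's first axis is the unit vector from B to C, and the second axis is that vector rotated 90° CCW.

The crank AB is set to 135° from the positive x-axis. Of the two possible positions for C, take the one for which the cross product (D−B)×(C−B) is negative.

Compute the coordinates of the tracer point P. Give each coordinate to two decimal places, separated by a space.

-5.07 3.76

A=(0,0), D=(6.00,0)
B = A + 4.00·(cos135°, sin135°) = (-2.8284, 2.8284)
|BD| = 9.2704
circle(B,4.00) ∩ circle(D,9.00): a=1.1295, h=3.8372
  candidates: C₊=(-0.5821,6.1381) cross=35.573; C₋=(-2.9236,-1.1704) cross=-35.573
  mode - wants cross < 0 → take C=(-2.9236,-1.1704) (cross=-35.573)
ex = (C−B)/|BC| = (-0.0238,-0.9997); ey = (0.9997,-0.0238)
P = B + -0.88·ex + -2.26·ey = (-5.0669,3.7619)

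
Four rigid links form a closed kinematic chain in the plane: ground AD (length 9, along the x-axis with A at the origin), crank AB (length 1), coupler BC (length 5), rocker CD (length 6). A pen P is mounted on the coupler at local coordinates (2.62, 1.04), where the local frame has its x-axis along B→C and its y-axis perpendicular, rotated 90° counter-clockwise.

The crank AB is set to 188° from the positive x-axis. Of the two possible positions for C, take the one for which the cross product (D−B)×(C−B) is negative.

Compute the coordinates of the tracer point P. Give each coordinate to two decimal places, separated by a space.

1.82 -0.38

A=(0,0), D=(9.00,0)
B = A + 1.00·(cos188°, sin188°) = (-0.9903, -0.1392)
|BD| = 9.9912
circle(B,5.00) ∩ circle(D,6.00): a=4.4451, h=2.2893
  candidates: C₊=(3.4225,2.2118) cross=22.873; C₋=(3.4863,-2.3663) cross=-22.873
  mode - wants cross < 0 → take C=(3.4863,-2.3663) (cross=-22.873)
ex = (C−B)/|BC| = (0.8953,-0.4454); ey = (0.4454,0.8953)
P = B + 2.62·ex + 1.04·ey = (1.8187,-0.3751)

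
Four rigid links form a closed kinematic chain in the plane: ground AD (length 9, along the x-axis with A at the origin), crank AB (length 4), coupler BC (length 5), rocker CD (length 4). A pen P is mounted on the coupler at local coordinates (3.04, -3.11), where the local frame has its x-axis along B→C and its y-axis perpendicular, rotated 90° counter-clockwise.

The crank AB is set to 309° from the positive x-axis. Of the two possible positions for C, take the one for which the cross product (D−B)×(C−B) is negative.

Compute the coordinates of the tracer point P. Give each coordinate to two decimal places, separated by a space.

A=(0,0), D=(9.00,0)
B = A + 4.00·(cos309°, sin309°) = (2.5173, -3.1086)
|BD| = 7.1895
circle(B,5.00) ∩ circle(D,4.00): a=4.2207, h=2.6807
  candidates: C₊=(5.1640,1.1335) cross=19.273; C₋=(7.4821,-3.7008) cross=-19.273
  mode - wants cross < 0 → take C=(7.4821,-3.7008) (cross=-19.273)
ex = (C−B)/|BC| = (0.9930,-0.1184); ey = (0.1184,0.9930)
P = B + 3.04·ex + -3.11·ey = (5.1675,-6.5568)

5.17 -6.56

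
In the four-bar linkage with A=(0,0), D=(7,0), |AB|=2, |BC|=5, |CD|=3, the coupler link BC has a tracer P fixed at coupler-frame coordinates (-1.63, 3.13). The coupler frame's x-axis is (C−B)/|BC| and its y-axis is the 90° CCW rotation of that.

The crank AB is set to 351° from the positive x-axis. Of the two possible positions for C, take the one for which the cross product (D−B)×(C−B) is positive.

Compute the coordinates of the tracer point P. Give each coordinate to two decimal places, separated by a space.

-1.25 1.13

A=(0,0), D=(7.00,0)
B = A + 2.00·(cos351°, sin351°) = (1.9754, -0.3129)
|BD| = 5.0344
circle(B,5.00) ∩ circle(D,3.00): a=4.1063, h=2.8528
  candidates: C₊=(5.8964,2.7896) cross=14.362; C₋=(6.2510,-2.9050) cross=-14.362
  mode + wants cross > 0 → take C=(5.8964,2.7896) (cross=14.362)
ex = (C−B)/|BC| = (0.7842,0.6205); ey = (-0.6205,0.7842)
P = B + -1.63·ex + 3.13·ey = (-1.2450,1.1303)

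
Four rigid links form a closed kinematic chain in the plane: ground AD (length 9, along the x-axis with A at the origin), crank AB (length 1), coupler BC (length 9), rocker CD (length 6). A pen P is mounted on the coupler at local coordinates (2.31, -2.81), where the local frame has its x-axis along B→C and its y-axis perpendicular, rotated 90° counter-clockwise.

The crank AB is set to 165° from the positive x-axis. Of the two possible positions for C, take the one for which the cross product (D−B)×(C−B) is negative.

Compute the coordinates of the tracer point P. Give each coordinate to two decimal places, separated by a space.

A=(0,0), D=(9.00,0)
B = A + 1.00·(cos165°, sin165°) = (-0.9659, 0.2588)
|BD| = 9.9693
circle(B,9.00) ∩ circle(D,6.00): a=7.2416, h=5.3441
  candidates: C₊=(6.4120,5.4131) cross=53.277; C₋=(6.1345,-5.2715) cross=-53.277
  mode - wants cross < 0 → take C=(6.1345,-5.2715) (cross=-53.277)
ex = (C−B)/|BC| = (0.7889,-0.6145); ey = (0.6145,0.7889)
P = B + 2.31·ex + -2.81·ey = (-0.8702,-3.3775)

-0.87 -3.38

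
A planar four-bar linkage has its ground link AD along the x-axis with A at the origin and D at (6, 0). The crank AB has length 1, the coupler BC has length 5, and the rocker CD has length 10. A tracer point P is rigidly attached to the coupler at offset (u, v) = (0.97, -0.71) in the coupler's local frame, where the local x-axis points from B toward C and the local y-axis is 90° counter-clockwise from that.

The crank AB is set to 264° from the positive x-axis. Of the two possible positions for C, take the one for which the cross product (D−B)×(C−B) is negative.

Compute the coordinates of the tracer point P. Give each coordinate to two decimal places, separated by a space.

A=(0,0), D=(6.00,0)
B = A + 1.00·(cos264°, sin264°) = (-0.1045, -0.9945)
|BD| = 6.1850
circle(B,5.00) ∩ circle(D,10.00): a=-2.9705, h=4.0219
  candidates: C₊=(-3.6831,2.4974) cross=24.876; C₋=(-2.3897,-5.4418) cross=-24.876
  mode - wants cross < 0 → take C=(-2.3897,-5.4418) (cross=-24.876)
ex = (C−B)/|BC| = (-0.4570,-0.8894); ey = (0.8894,-0.4570)
P = B + 0.97·ex + -0.71·ey = (-1.1794,-1.5328)

-1.18 -1.53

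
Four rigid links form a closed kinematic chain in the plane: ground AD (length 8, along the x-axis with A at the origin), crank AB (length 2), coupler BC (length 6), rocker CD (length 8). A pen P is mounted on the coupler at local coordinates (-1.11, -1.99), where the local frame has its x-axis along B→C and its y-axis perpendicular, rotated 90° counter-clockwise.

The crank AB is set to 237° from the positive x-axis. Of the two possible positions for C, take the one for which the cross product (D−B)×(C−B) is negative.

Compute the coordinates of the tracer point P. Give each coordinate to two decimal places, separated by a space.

-3.31 -2.17

A=(0,0), D=(8.00,0)
B = A + 2.00·(cos237°, sin237°) = (-1.0893, -1.6773)
|BD| = 9.2428
circle(B,6.00) ∩ circle(D,8.00): a=3.1067, h=5.1331
  candidates: C₊=(1.0343,3.9343) cross=47.444; C₋=(2.8973,-6.1614) cross=-47.444
  mode - wants cross < 0 → take C=(2.8973,-6.1614) (cross=-47.444)
ex = (C−B)/|BC| = (0.6644,-0.7473); ey = (0.7473,0.6644)
P = B + -1.11·ex + -1.99·ey = (-3.3140,-2.1700)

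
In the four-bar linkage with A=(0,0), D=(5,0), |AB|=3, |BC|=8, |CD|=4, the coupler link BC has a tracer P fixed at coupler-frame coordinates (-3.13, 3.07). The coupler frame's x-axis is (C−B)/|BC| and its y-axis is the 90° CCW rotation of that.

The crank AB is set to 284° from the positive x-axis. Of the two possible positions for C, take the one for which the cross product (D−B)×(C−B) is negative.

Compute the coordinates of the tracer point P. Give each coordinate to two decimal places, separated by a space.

-2.84 -0.36

A=(0,0), D=(5.00,0)
B = A + 3.00·(cos284°, sin284°) = (0.7258, -2.9109)
|BD| = 5.1713
circle(B,8.00) ∩ circle(D,4.00): a=7.2266, h=3.4316
  candidates: C₊=(4.7672,3.9932) cross=17.746; C₋=(8.6304,-1.6793) cross=-17.746
  mode - wants cross < 0 → take C=(8.6304,-1.6793) (cross=-17.746)
ex = (C−B)/|BC| = (0.9881,0.1539); ey = (-0.1539,0.9881)
P = B + -3.13·ex + 3.07·ey = (-2.8395,-0.3593)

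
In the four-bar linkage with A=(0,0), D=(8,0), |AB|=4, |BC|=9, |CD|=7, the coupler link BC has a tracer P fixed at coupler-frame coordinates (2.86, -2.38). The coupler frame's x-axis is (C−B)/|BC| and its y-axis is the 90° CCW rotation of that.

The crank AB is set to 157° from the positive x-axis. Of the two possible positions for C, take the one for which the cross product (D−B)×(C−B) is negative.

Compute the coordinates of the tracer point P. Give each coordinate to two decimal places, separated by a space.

-3.27 -2.14

A=(0,0), D=(8.00,0)
B = A + 4.00·(cos157°, sin157°) = (-3.6820, 1.5629)
|BD| = 11.7861
circle(B,9.00) ∩ circle(D,7.00): a=7.2506, h=5.3319
  candidates: C₊=(4.2116,5.8862) cross=62.842; C₋=(2.7975,-4.6834) cross=-62.842
  mode - wants cross < 0 → take C=(2.7975,-4.6834) (cross=-62.842)
ex = (C−B)/|BC| = (0.7199,-0.6940); ey = (0.6940,0.7199)
P = B + 2.86·ex + -2.38·ey = (-3.2748,-2.1355)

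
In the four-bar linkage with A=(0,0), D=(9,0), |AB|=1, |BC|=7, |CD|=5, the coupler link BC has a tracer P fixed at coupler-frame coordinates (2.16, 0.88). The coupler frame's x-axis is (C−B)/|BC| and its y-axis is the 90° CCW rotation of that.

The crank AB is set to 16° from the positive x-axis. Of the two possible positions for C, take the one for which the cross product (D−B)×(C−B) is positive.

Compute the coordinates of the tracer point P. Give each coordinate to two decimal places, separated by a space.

A=(0,0), D=(9.00,0)
B = A + 1.00·(cos16°, sin16°) = (0.9613, 0.2756)
|BD| = 8.0435
circle(B,7.00) ∩ circle(D,5.00): a=5.5136, h=4.3128
  candidates: C₊=(6.6194,4.3969) cross=34.690; C₋=(6.3239,-4.2235) cross=-34.690
  mode + wants cross > 0 → take C=(6.6194,4.3969) (cross=34.690)
ex = (C−B)/|BC| = (0.8083,0.5888); ey = (-0.5888,0.8083)
P = B + 2.16·ex + 0.88·ey = (2.1891,2.2587)

2.19 2.26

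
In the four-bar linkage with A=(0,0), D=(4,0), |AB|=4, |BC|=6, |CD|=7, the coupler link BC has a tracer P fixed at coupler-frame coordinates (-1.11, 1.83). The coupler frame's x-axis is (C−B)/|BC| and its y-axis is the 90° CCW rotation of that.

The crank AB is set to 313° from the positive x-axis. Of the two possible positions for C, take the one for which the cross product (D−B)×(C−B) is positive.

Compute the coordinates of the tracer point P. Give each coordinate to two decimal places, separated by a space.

A=(0,0), D=(4.00,0)
B = A + 4.00·(cos313°, sin313°) = (2.7280, -2.9254)
|BD| = 3.1900
circle(B,6.00) ∩ circle(D,7.00): a=-0.4426, h=5.9837
  candidates: C₊=(-2.9359,-0.9454) cross=19.088; C₋=(8.0389,-5.7173) cross=-19.088
  mode + wants cross > 0 → take C=(-2.9359,-0.9454) (cross=19.088)
ex = (C−B)/|BC| = (-0.9440,0.3300); ey = (-0.3300,-0.9440)
P = B + -1.11·ex + 1.83·ey = (3.1719,-5.0192)

3.17 -5.02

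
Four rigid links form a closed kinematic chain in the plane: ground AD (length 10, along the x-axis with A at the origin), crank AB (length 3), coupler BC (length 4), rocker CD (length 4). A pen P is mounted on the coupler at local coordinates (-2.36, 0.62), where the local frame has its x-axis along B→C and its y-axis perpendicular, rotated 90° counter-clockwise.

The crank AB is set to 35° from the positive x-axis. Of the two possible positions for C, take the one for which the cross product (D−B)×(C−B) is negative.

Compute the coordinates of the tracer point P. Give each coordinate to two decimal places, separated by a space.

A=(0,0), D=(10.00,0)
B = A + 3.00·(cos35°, sin35°) = (2.4575, 1.7207)
|BD| = 7.7363
circle(B,4.00) ∩ circle(D,4.00): a=3.8682, h=1.0185
  candidates: C₊=(6.4553,1.8533) cross=7.879; C₋=(6.0022,-0.1326) cross=-7.879
  mode - wants cross < 0 → take C=(6.0022,-0.1326) (cross=-7.879)
ex = (C−B)/|BC| = (0.8862,-0.4633); ey = (0.4633,0.8862)
P = B + -2.36·ex + 0.62·ey = (0.6533,3.3636)

0.65 3.36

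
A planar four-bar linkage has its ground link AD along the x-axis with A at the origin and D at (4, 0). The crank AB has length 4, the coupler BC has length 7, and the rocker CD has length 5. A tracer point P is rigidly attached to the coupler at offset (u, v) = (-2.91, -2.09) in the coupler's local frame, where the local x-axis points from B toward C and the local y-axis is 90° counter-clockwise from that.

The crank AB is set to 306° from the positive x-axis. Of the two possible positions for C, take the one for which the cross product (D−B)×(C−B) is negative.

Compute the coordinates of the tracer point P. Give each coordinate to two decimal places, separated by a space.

A=(0,0), D=(4.00,0)
B = A + 4.00·(cos306°, sin306°) = (2.3511, -3.2361)
|BD| = 3.6319
circle(B,7.00) ∩ circle(D,5.00): a=5.1200, h=4.7734
  candidates: C₊=(0.4224,3.4930) cross=17.337; C₋=(8.9287,-0.8412) cross=-17.337
  mode - wants cross < 0 → take C=(8.9287,-0.8412) (cross=-17.337)
ex = (C−B)/|BC| = (0.9397,0.3421); ey = (-0.3421,0.9397)
P = B + -2.91·ex + -2.09·ey = (0.3318,-6.1955)

0.33 -6.20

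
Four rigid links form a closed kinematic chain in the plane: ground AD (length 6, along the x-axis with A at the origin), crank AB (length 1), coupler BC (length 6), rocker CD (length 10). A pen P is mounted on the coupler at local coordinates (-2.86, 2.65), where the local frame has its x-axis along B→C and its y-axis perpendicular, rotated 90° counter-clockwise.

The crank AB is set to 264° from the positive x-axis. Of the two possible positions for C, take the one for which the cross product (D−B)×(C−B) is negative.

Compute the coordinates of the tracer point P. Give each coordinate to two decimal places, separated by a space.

3.04 1.30

A=(0,0), D=(6.00,0)
B = A + 1.00·(cos264°, sin264°) = (-0.1045, -0.9945)
|BD| = 6.1850
circle(B,6.00) ∩ circle(D,10.00): a=-2.0813, h=5.6275
  candidates: C₊=(-3.0636,4.2250) cross=34.806; C₋=(-1.2539,-6.8834) cross=-34.806
  mode - wants cross < 0 → take C=(-1.2539,-6.8834) (cross=-34.806)
ex = (C−B)/|BC| = (-0.1916,-0.9815); ey = (0.9815,-0.1916)
P = B + -2.86·ex + 2.65·ey = (3.0443,1.3049)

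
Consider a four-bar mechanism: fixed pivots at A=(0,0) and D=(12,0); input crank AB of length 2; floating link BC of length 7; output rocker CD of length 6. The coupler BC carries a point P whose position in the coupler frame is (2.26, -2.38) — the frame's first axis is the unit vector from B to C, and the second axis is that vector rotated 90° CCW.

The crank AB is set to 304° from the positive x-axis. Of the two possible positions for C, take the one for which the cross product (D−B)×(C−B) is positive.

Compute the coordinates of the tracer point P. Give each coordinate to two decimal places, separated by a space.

A=(0,0), D=(12.00,0)
B = A + 2.00·(cos304°, sin304°) = (1.1184, -1.6581)
|BD| = 11.0072
circle(B,7.00) ∩ circle(D,6.00): a=6.0941, h=3.4441
  candidates: C₊=(6.6242,2.6647) cross=37.910; C₋=(7.6618,-4.1449) cross=-37.910
  mode + wants cross > 0 → take C=(6.6242,2.6647) (cross=37.910)
ex = (C−B)/|BC| = (0.7865,0.6175); ey = (-0.6175,0.7865)
P = B + 2.26·ex + -2.38·ey = (4.3657,-2.1344)

4.37 -2.13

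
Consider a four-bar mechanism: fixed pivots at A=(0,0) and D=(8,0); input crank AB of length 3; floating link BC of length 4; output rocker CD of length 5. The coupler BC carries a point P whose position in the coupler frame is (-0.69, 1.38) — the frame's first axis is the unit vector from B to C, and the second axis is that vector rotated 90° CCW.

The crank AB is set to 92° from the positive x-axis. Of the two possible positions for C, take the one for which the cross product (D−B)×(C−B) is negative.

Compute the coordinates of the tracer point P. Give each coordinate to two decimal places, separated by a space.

A=(0,0), D=(8.00,0)
B = A + 3.00·(cos92°, sin92°) = (-0.1047, 2.9982)
|BD| = 8.6415
circle(B,4.00) ∩ circle(D,5.00): a=3.8000, h=1.2490
  candidates: C₊=(3.8926,2.8512) cross=10.793; C₋=(3.0259,0.5083) cross=-10.793
  mode - wants cross < 0 → take C=(3.0259,0.5083) (cross=-10.793)
ex = (C−B)/|BC| = (0.7827,-0.6225); ey = (0.6225,0.7827)
P = B + -0.69·ex + 1.38·ey = (0.2143,4.5077)

0.21 4.51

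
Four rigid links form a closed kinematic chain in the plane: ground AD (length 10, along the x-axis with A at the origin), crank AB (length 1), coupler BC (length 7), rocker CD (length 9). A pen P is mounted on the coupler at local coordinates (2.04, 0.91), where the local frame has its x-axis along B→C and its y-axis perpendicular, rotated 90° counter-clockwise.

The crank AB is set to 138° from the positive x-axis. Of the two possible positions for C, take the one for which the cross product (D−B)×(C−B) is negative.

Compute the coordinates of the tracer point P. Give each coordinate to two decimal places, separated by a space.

A=(0,0), D=(10.00,0)
B = A + 1.00·(cos138°, sin138°) = (-0.7431, 0.6691)
|BD| = 10.7640
circle(B,7.00) ∩ circle(D,9.00): a=3.8955, h=5.8159
  candidates: C₊=(3.5064,6.2316) cross=62.602; C₋=(2.7833,-5.3777) cross=-62.602
  mode - wants cross < 0 → take C=(2.7833,-5.3777) (cross=-62.602)
ex = (C−B)/|BC| = (0.5038,-0.8638); ey = (0.8638,0.5038)
P = B + 2.04·ex + 0.91·ey = (1.0707,-0.6346)

1.07 -0.63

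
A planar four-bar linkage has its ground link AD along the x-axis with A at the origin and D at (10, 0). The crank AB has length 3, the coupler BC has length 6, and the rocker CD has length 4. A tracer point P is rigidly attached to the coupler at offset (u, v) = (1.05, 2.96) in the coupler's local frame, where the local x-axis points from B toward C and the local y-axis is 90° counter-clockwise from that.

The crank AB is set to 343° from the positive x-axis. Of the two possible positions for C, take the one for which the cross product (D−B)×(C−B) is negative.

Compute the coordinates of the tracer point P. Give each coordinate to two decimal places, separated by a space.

A=(0,0), D=(10.00,0)
B = A + 3.00·(cos343°, sin343°) = (2.8689, -0.8771)
|BD| = 7.1848
circle(B,6.00) ∩ circle(D,4.00): a=4.9842, h=3.3403
  candidates: C₊=(7.4081,3.0466) cross=23.999; C₋=(8.2236,-3.5839) cross=-23.999
  mode - wants cross < 0 → take C=(8.2236,-3.5839) (cross=-23.999)
ex = (C−B)/|BC| = (0.8925,-0.4511); ey = (0.4511,0.8925)
P = B + 1.05·ex + 2.96·ey = (5.1414,1.2909)

5.14 1.29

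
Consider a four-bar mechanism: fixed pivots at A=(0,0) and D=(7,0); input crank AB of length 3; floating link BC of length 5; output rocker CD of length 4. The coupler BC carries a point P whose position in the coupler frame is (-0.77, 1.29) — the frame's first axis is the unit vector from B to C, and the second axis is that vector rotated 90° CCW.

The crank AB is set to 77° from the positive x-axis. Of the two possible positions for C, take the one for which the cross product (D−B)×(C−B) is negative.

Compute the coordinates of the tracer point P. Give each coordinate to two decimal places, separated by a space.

A=(0,0), D=(7.00,0)
B = A + 3.00·(cos77°, sin77°) = (0.6749, 2.9231)
|BD| = 6.9679
circle(B,5.00) ∩ circle(D,4.00): a=4.1298, h=2.8187
  candidates: C₊=(5.6061,3.7493) cross=19.640; C₋=(3.2412,-1.3680) cross=-19.640
  mode - wants cross < 0 → take C=(3.2412,-1.3680) (cross=-19.640)
ex = (C−B)/|BC| = (0.5133,-0.8582); ey = (0.8582,0.5133)
P = B + -0.77·ex + 1.29·ey = (1.3867,4.2461)

1.39 4.25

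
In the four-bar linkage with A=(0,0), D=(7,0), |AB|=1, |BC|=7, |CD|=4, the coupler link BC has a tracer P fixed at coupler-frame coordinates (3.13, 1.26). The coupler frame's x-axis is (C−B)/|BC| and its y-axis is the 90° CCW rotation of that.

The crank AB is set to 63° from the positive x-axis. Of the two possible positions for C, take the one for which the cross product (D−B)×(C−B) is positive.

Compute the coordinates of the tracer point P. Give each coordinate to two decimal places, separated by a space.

A=(0,0), D=(7.00,0)
B = A + 1.00·(cos63°, sin63°) = (0.4540, 0.8910)
|BD| = 6.6064
circle(B,7.00) ∩ circle(D,4.00): a=5.8008, h=3.9180
  candidates: C₊=(6.7302,3.9909) cross=25.884; C₋=(5.6733,-3.7736) cross=-25.884
  mode + wants cross > 0 → take C=(6.7302,3.9909) (cross=25.884)
ex = (C−B)/|BC| = (0.8966,0.4428); ey = (-0.4428,0.8966)
P = B + 3.13·ex + 1.26·ey = (2.7024,3.4068)

2.70 3.41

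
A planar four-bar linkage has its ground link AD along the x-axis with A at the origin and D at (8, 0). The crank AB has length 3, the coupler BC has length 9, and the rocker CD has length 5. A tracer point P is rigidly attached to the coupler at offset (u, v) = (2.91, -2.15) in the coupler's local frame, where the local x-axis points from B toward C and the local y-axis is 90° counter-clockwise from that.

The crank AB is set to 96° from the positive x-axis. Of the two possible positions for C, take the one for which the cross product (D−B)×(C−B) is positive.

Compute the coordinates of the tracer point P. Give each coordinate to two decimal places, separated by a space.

A=(0,0), D=(8.00,0)
B = A + 3.00·(cos96°, sin96°) = (-0.3136, 2.9836)
|BD| = 8.8327
circle(B,9.00) ∩ circle(D,5.00): a=7.5864, h=4.8422
  candidates: C₊=(8.4625,4.9786) cross=42.770; C₋=(5.1913,-4.1366) cross=-42.770
  mode + wants cross > 0 → take C=(8.4625,4.9786) (cross=42.770)
ex = (C−B)/|BC| = (0.9751,0.2217); ey = (-0.2217,0.9751)
P = B + 2.91·ex + -2.15·ey = (3.0006,1.5321)

3.00 1.53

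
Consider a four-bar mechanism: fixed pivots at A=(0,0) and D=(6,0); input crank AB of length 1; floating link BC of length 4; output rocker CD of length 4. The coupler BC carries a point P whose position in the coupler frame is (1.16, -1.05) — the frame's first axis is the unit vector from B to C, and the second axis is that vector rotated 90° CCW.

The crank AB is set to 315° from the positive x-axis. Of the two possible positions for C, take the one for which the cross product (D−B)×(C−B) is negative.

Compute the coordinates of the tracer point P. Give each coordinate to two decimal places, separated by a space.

0.91 -2.26

A=(0,0), D=(6.00,0)
B = A + 1.00·(cos315°, sin315°) = (0.7071, -0.7071)
|BD| = 5.3399
circle(B,4.00) ∩ circle(D,4.00): a=2.6700, h=2.9785
  candidates: C₊=(2.9591,2.5987) cross=15.905; C₋=(3.7480,-3.3058) cross=-15.905
  mode - wants cross < 0 → take C=(3.7480,-3.3058) (cross=-15.905)
ex = (C−B)/|BC| = (0.7602,-0.6497); ey = (0.6497,0.7602)
P = B + 1.16·ex + -1.05·ey = (0.9068,-2.2590)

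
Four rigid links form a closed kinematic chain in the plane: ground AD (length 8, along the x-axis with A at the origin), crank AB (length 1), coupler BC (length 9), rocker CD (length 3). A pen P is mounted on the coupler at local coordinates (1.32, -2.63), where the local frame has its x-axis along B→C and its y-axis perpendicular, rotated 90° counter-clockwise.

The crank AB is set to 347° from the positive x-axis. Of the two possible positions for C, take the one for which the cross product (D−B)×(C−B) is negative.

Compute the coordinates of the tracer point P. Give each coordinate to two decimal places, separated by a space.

A=(0,0), D=(8.00,0)
B = A + 1.00·(cos347°, sin347°) = (0.9744, -0.2250)
|BD| = 7.0292
circle(B,9.00) ∩ circle(D,3.00): a=8.6361, h=2.5334
  candidates: C₊=(9.5250,2.5835) cross=17.808; C₋=(9.6871,-2.4807) cross=-17.808
  mode - wants cross < 0 → take C=(9.6871,-2.4807) (cross=-17.808)
ex = (C−B)/|BC| = (0.9681,-0.2506); ey = (0.2506,0.9681)
P = B + 1.32·ex + -2.63·ey = (1.5931,-3.1018)

1.59 -3.10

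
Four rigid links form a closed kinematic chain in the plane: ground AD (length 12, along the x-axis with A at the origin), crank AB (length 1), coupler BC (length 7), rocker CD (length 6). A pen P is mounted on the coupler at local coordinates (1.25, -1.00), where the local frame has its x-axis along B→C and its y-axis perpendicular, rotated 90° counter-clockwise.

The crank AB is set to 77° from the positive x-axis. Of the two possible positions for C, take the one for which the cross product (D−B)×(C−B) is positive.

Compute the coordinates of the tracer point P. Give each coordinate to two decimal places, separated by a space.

A=(0,0), D=(12.00,0)
B = A + 1.00·(cos77°, sin77°) = (0.2250, 0.9744)
|BD| = 11.8153
circle(B,7.00) ∩ circle(D,6.00): a=6.4578, h=2.7013
  candidates: C₊=(6.8835,3.1339) cross=31.917; C₋=(6.4380,-2.2503) cross=-31.917
  mode + wants cross > 0 → take C=(6.8835,3.1339) (cross=31.917)
ex = (C−B)/|BC| = (0.9512,0.3085); ey = (-0.3085,0.9512)
P = B + 1.25·ex + -1.00·ey = (1.7225,0.4088)

1.72 0.41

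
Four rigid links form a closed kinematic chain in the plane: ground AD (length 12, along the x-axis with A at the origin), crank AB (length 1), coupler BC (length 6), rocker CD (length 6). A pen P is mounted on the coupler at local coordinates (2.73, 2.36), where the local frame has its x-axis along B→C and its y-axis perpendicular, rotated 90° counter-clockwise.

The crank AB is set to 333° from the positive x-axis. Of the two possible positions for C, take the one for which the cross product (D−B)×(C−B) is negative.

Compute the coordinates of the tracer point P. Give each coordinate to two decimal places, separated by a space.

4.26 0.84

A=(0,0), D=(12.00,0)
B = A + 1.00·(cos333°, sin333°) = (0.8910, -0.4540)
|BD| = 11.1183
circle(B,6.00) ∩ circle(D,6.00): a=5.5591, h=2.2574
  candidates: C₊=(6.3533,2.0286) cross=25.099; C₋=(6.5377,-2.4826) cross=-25.099
  mode - wants cross < 0 → take C=(6.5377,-2.4826) (cross=-25.099)
ex = (C−B)/|BC| = (0.9411,-0.3381); ey = (0.3381,0.9411)
P = B + 2.73·ex + 2.36·ey = (4.2581,0.8440)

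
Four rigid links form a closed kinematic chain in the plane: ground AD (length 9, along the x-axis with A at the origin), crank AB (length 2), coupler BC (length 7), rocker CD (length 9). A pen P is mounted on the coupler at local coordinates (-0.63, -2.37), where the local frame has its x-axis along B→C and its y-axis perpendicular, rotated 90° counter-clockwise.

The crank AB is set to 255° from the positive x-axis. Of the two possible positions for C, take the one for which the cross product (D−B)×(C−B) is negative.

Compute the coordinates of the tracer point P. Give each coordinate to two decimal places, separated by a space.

A=(0,0), D=(9.00,0)
B = A + 2.00·(cos255°, sin255°) = (-0.5176, -1.9319)
|BD| = 9.7117
circle(B,7.00) ∩ circle(D,9.00): a=3.2084, h=6.2214
  candidates: C₊=(1.3890,4.8035) cross=60.421; C₋=(3.8642,-7.3908) cross=-60.421
  mode - wants cross < 0 → take C=(3.8642,-7.3908) (cross=-60.421)
ex = (C−B)/|BC| = (0.6260,-0.7798); ey = (0.7798,0.6260)
P = B + -0.63·ex + -2.37·ey = (-2.7602,-2.9241)

-2.76 -2.92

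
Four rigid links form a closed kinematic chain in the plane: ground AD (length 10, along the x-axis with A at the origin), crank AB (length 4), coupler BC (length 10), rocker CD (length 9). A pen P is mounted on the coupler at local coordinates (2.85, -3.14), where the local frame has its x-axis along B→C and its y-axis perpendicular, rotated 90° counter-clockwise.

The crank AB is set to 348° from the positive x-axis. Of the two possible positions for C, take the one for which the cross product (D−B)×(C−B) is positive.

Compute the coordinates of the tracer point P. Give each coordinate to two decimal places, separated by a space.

7.83 0.79

A=(0,0), D=(10.00,0)
B = A + 4.00·(cos348°, sin348°) = (3.9126, -0.8316)
|BD| = 6.1440
circle(B,10.00) ∩ circle(D,9.00): a=4.6182, h=8.8697
  candidates: C₊=(7.2877,8.5816) cross=54.495; C₋=(9.6889,-8.9946) cross=-54.495
  mode + wants cross > 0 → take C=(7.2877,8.5816) (cross=54.495)
ex = (C−B)/|BC| = (0.3375,0.9413); ey = (-0.9413,0.3375)
P = B + 2.85·ex + -3.14·ey = (7.8302,0.7913)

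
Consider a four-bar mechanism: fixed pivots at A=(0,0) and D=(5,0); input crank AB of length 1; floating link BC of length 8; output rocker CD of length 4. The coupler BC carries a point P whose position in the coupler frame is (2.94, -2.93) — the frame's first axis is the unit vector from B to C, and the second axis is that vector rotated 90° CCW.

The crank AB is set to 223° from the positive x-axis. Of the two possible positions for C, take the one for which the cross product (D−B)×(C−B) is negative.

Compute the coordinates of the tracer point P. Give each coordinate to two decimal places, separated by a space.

A=(0,0), D=(5.00,0)
B = A + 1.00·(cos223°, sin223°) = (-0.7314, -0.6820)
|BD| = 5.7718
circle(B,8.00) ∩ circle(D,4.00): a=7.0441, h=3.7923
  candidates: C₊=(5.8153,3.9160) cross=21.888; C₋=(6.7114,-3.6154) cross=-21.888
  mode - wants cross < 0 → take C=(6.7114,-3.6154) (cross=-21.888)
ex = (C−B)/|BC| = (0.9304,-0.3667); ey = (0.3667,0.9304)
P = B + 2.94·ex + -2.93·ey = (0.9295,-4.4859)

0.93 -4.49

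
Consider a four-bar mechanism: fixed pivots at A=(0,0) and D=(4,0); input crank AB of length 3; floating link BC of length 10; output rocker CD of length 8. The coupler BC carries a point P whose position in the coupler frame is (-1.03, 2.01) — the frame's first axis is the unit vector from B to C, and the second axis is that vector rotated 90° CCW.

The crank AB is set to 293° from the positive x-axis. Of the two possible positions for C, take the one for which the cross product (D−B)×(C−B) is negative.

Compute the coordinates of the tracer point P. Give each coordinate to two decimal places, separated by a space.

0.32 -0.67

A=(0,0), D=(4.00,0)
B = A + 3.00·(cos293°, sin293°) = (1.1722, -2.7615)
|BD| = 3.9525
circle(B,10.00) ∩ circle(D,8.00): a=6.5303, h=7.5733
  candidates: C₊=(0.5530,7.2193) cross=29.934; C₋=(11.1355,-3.6172) cross=-29.934
  mode - wants cross < 0 → take C=(11.1355,-3.6172) (cross=-29.934)
ex = (C−B)/|BC| = (0.9963,-0.0856); ey = (0.0856,0.9963)
P = B + -1.03·ex + 2.01·ey = (0.3180,-0.6707)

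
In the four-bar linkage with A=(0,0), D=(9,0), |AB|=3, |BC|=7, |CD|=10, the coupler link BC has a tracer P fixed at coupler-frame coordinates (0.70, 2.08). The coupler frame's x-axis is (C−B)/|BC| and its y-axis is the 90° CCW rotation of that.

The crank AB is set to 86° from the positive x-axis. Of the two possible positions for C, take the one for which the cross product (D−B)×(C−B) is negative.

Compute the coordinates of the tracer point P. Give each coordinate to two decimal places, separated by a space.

2.25 2.18

A=(0,0), D=(9.00,0)
B = A + 3.00·(cos86°, sin86°) = (0.2093, 2.9927)
|BD| = 9.2862
circle(B,7.00) ∩ circle(D,10.00): a=1.8971, h=6.7380
  candidates: C₊=(4.1766,8.7599) cross=62.571; C₋=(-0.1664,-3.9972) cross=-62.571
  mode - wants cross < 0 → take C=(-0.1664,-3.9972) (cross=-62.571)
ex = (C−B)/|BC| = (-0.0537,-0.9986); ey = (0.9986,-0.0537)
P = B + 0.70·ex + 2.08·ey = (2.2487,2.1821)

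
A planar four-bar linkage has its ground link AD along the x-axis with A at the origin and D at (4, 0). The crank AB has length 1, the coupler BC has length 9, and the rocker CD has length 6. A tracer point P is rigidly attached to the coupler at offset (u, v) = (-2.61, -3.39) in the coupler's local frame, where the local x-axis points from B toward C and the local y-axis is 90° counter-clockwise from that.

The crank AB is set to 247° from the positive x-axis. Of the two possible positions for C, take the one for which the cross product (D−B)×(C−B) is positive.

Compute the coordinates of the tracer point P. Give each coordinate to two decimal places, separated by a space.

A=(0,0), D=(4.00,0)
B = A + 1.00·(cos247°, sin247°) = (-0.3907, -0.9205)
|BD| = 4.4862
circle(B,9.00) ∩ circle(D,6.00): a=7.2585, h=5.3211
  candidates: C₊=(5.6215,5.7767) cross=23.872; C₋=(7.8051,-4.6391) cross=-23.872
  mode + wants cross > 0 → take C=(5.6215,5.7767) (cross=23.872)
ex = (C−B)/|BC| = (0.6680,0.7441); ey = (-0.7441,0.6680)
P = B + -2.61·ex + -3.39·ey = (0.3884,-5.1273)

0.39 -5.13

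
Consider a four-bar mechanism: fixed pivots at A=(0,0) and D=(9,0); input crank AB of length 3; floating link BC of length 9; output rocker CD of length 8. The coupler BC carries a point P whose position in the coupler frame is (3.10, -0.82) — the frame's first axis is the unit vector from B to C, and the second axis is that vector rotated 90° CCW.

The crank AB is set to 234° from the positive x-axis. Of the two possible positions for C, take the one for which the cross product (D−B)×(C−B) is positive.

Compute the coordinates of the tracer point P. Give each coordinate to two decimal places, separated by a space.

0.56 -0.22

A=(0,0), D=(9.00,0)
B = A + 3.00·(cos234°, sin234°) = (-1.7634, -2.4271)
|BD| = 11.0336
circle(B,9.00) ∩ circle(D,8.00): a=6.2872, h=6.4398
  candidates: C₊=(2.9533,5.2380) cross=71.055; C₋=(5.7864,-7.3262) cross=-71.055
  mode + wants cross > 0 → take C=(2.9533,5.2380) (cross=71.055)
ex = (C−B)/|BC| = (0.5241,0.8517); ey = (-0.8517,0.5241)
P = B + 3.10·ex + -0.82·ey = (0.5596,-0.2166)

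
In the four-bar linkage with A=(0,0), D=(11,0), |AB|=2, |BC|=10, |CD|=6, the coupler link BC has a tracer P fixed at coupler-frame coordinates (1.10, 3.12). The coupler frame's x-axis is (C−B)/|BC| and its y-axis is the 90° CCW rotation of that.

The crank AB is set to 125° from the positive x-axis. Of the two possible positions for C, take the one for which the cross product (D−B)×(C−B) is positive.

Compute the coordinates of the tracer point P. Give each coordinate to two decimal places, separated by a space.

-1.26 4.94

A=(0,0), D=(11.00,0)
B = A + 2.00·(cos125°, sin125°) = (-1.1472, 1.6383)
|BD| = 12.2571
circle(B,10.00) ∩ circle(D,6.00): a=8.7393, h=4.8605
  candidates: C₊=(8.1634,5.2871) cross=59.576; C₋=(6.8641,-4.3467) cross=-59.576
  mode + wants cross > 0 → take C=(8.1634,5.2871) (cross=59.576)
ex = (C−B)/|BC| = (0.9311,0.3649); ey = (-0.3649,0.9311)
P = B + 1.10·ex + 3.12·ey = (-1.2614,4.9446)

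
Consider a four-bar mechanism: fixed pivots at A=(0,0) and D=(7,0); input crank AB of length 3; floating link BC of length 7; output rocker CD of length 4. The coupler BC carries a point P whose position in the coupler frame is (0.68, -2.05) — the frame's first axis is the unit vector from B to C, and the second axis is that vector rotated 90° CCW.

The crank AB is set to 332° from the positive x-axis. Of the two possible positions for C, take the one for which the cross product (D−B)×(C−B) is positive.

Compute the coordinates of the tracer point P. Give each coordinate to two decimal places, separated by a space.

4.66 -2.18

A=(0,0), D=(7.00,0)
B = A + 3.00·(cos332°, sin332°) = (2.6488, -1.4084)
|BD| = 4.5734
circle(B,7.00) ∩ circle(D,4.00): a=5.8945, h=3.7755
  candidates: C₊=(7.0942,3.9989) cross=17.267; C₋=(9.4196,-3.1852) cross=-17.267
  mode + wants cross > 0 → take C=(7.0942,3.9989) (cross=17.267)
ex = (C−B)/|BC| = (0.6350,0.7725); ey = (-0.7725,0.6350)
P = B + 0.68·ex + -2.05·ey = (4.6642,-2.1850)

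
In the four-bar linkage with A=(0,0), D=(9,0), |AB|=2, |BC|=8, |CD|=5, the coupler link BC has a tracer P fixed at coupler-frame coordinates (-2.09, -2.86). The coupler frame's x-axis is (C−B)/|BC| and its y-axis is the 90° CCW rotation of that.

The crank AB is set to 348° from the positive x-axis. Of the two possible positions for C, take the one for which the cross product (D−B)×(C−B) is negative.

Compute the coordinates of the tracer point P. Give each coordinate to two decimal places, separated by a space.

-1.39 -1.57

A=(0,0), D=(9.00,0)
B = A + 2.00·(cos348°, sin348°) = (1.9563, -0.4158)
|BD| = 7.0560
circle(B,8.00) ∩ circle(D,5.00): a=6.2916, h=4.9412
  candidates: C₊=(7.9458,4.8876) cross=34.865; C₋=(8.5282,-4.9777) cross=-34.865
  mode - wants cross < 0 → take C=(8.5282,-4.9777) (cross=-34.865)
ex = (C−B)/|BC| = (0.8215,-0.5702); ey = (0.5702,0.8215)
P = B + -2.09·ex + -2.86·ey = (-1.3915,-1.5735)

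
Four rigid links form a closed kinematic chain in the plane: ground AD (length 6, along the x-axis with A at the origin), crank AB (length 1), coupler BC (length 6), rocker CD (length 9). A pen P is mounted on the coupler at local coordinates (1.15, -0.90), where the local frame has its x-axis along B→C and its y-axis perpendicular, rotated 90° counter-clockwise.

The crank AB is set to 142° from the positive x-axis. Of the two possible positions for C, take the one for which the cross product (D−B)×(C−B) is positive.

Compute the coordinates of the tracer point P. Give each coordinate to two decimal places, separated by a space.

A=(0,0), D=(6.00,0)
B = A + 1.00·(cos142°, sin142°) = (-0.7880, 0.6157)
|BD| = 6.8159
circle(B,6.00) ∩ circle(D,9.00): a=0.1068, h=5.9990
  candidates: C₊=(-0.1397,6.5805) cross=40.889; C₋=(-1.2235,-5.3685) cross=-40.889
  mode + wants cross > 0 → take C=(-0.1397,6.5805) (cross=40.889)
ex = (C−B)/|BC| = (0.1080,0.9941); ey = (-0.9941,0.1080)
P = B + 1.15·ex + -0.90·ey = (0.2310,1.6617)

0.23 1.66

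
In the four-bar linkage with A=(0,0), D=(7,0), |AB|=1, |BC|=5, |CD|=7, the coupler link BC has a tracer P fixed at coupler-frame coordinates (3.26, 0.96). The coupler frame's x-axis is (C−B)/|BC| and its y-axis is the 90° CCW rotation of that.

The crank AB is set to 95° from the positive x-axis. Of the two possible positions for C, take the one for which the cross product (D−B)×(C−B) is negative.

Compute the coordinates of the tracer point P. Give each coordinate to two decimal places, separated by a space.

A=(0,0), D=(7.00,0)
B = A + 1.00·(cos95°, sin95°) = (-0.0872, 0.9962)
|BD| = 7.1568
circle(B,5.00) ∩ circle(D,7.00): a=1.9017, h=4.6242
  candidates: C₊=(2.4397,5.3107) cross=33.095; C₋=(1.1524,-3.8477) cross=-33.095
  mode - wants cross < 0 → take C=(1.1524,-3.8477) (cross=-33.095)
ex = (C−B)/|BC| = (0.2479,-0.9688); ey = (0.9688,0.2479)
P = B + 3.26·ex + 0.96·ey = (1.6510,-1.9241)

1.65 -1.92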